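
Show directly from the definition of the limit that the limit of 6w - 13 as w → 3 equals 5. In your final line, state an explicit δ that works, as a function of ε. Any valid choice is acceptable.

Let ε > 0 be given. We need δ > 0 so that 0 < |w − 3| < δ implies |(6w - 13) − 5| < ε.
|(6w - 13) − 5| = |6w - 18| = 6|w − 3|.
Thus it suffices that |w − 3| < ε/6.
Choosing δ = ε/6 gives |(6w - 13) − 5| = 6|w − 3| < ε whenever |w − 3| < δ.

δ = ε/6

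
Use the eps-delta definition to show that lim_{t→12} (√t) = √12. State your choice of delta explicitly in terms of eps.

Fix eps > 0. We want delta > 0 such that 0 < |t − 12| < delta implies |√t − √12| < eps.
Rationalise: √t − √12 = (t − 12)/(√t + √12), so |√t − √12| = |t − 12|/(√t + √12).
Restrict delta ≤ 12 so that |t − 12| < 12 forces t > 0, and then √t + √12 > √12.
Hence |√t − √12| < |t − 12|/√12, which is < eps once |t − 12| < √12·eps.
Take delta = min(12, √12·eps). If 0 < |t − 12| < delta then t > 0 and |√t − √12| < |t − 12|/√12 < eps.

delta = min(12, √12·eps)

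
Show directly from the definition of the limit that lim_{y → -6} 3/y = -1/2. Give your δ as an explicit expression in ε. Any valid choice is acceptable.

δ = min(3, 6ε)

Let ε > 0 be given. We seek δ > 0 such that 0 < |y + 6| < δ implies |3/y + 1/2| < ε.
|3/y + 1/2| = 3·|-6 − y|/(6·|y|) = 3|y + 6|/(6|y|).
Restrict δ ≤ 3. Then |y + 6| < 3 gives |y| > 3, so 6|y| > 18.
Then |3/y + 1/2| < 3|y + 6|/18, which is < ε when |y + 6| < 6ε.
Take δ = min(3, 6ε). Then 0 < |y + 6| < δ gives both |y + 6| < 3 and |y + 6| < 6ε, so |3/y + 1/2| < ε.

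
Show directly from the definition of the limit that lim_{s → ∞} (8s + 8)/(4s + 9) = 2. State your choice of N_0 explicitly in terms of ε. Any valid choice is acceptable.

Let ε > 0. We seek N_0 > 0 such that s > N_0 implies |(8s + 8)/(4s + 9) − 2| < ε.
(8s + 8)/(4s + 9) − 2 = (4(8s + 8) − 8(4s + 9)) / (4(4s + 9)) = -40/(4(4s + 9)).
For s > 0 we have 4s + 9 > 4s, so |(8s + 8)/(4s + 9) − 2| = 40/(4(4s + 9)) < 40/(4·4s) = (5/2)/s.
Thus |(8s + 8)/(4s + 9) − 2| < ε whenever s > (5/2)/ε.
Take N_0 = (5/2)/ε. If s > N_0 then |(8s + 8)/(4s + 9) − 2| < (5/2)/s < ε.

N_0 = (5/2)/ε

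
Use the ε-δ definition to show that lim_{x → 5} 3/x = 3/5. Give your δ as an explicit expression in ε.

δ = min(5/2, (25/6)ε)

Let ε > 0. We seek δ > 0 such that 0 < |x − 5| < δ implies |3/x − (3/5)| < ε.
|3/x − (3/5)| = 3·|5 − x|/(5·|x|) = 3|x − 5|/(5|x|).
Restrict δ ≤ 5/2. Then |x − 5| < 5/2 gives |x| > 5/2, so 5|x| > 25/2.
Then |3/x − (3/5)| < 3|x − 5|/(25/2), which is < ε when |x − 5| < (25/6)ε.
Take δ = min(5/2, (25/6)ε). Then 0 < |x − 5| < δ gives both |x − 5| < 5/2 and |x − 5| < (25/6)ε, so |3/x − (3/5)| < ε.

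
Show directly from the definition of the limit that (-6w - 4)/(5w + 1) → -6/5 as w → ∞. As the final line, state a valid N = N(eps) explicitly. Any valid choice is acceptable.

Let eps > 0 be given. We seek N > 0 such that w > N implies |(-6w - 4)/(5w + 1) + 6/5| < eps.
(-6w - 4)/(5w + 1) + 6/5 = (5(-6w - 4) − (-6)(5w + 1)) / (5(5w + 1)) = -14/(5(5w + 1)).
For w > 0 we have 5w + 1 > 5w, so |(-6w - 4)/(5w + 1) + 6/5| = 14/(5(5w + 1)) < 14/(5·5w) = (14/25)/w.
Thus |(-6w - 4)/(5w + 1) + 6/5| < eps whenever w > (14/25)/eps.
Take N = (14/25)/eps. If w > N then |(-6w - 4)/(5w + 1) + 6/5| < (14/25)/w < eps.

N = (14/25)/eps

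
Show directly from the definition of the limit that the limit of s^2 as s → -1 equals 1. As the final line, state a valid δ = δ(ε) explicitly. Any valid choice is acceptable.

δ = min(1, ε/3)

Suppose ε > 0. We seek δ > 0 with 0 < |s + 1| < δ ⇒ |s^2 − 1| < ε.
Factor: s^2 − 1 = (s + 1)(s - 1), so |s^2 − 1| = |s + 1|·|s - 1|.
Restrict δ ≤ 1. Then |s + 1| < 1 gives |s| < 2, so by the triangle inequality |s - 1| ≤ 2 + 1 = 3.
Hence |s^2 − 1| ≤ 3|s + 1|, which is < ε once |s + 1| < ε/3.
Take δ = min(1, ε/3). If 0 < |s + 1| < δ then both bounds hold and |s^2 − 1| ≤ 3|s + 1| < 3·(ε/3) = ε.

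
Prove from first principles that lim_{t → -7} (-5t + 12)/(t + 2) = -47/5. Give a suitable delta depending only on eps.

Let eps > 0 be given. We want delta > 0 with 0 < |t + 7| < delta ⇒ |(-5t + 12)/(t + 2) + 47/5| < eps.
Combining over a common denominator, (-5t + 12)/(t + 2) + 47/5 = [(-5t + 12)·(-5) − 47·(t + 2)] / [(-5)·(t + 2)] = -22(t + 7) / ((-5)(t + 2)).
So |(-5t + 12)/(t + 2) + 47/5| = 22|t + 7| / (5·|t + 2|).
Restrict delta ≤ 5/2. Then |t + 7| < 5/2 gives |t + 2| = |(t + 7) + (-5)| ≥ 5 − 5/2 = 5/2.
Hence |(-5t + 12)/(t + 2) + 47/5| < 22|t + 7|/(5·(5/2)) = (44/25)|t + 7|, which is < eps once |t + 7| < (25/44)eps.
Take delta = min(5/2, (25/44)eps). Then 0 < |t + 7| < delta forces both bounds, so |(-5t + 12)/(t + 2) + 47/5| < eps.

delta = min(5/2, (25/44)eps)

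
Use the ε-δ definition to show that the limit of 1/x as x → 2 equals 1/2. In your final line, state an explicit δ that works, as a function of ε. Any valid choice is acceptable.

Let ε > 0. We seek δ > 0 such that 0 < |x − 2| < δ implies |1/x − (1/2)| < ε.
|1/x − (1/2)| = |2 − x|/(2·|x|) = |x − 2|/(2|x|).
Restrict δ ≤ 1. Then |x − 2| < 1 gives |x| > 1, so 2|x| > 2.
Then |1/x − (1/2)| < |x − 2|/2, which is < ε when |x − 2| < 2ε.
Take δ = min(1, 2ε). Then 0 < |x − 2| < δ gives both |x − 2| < 1 and |x − 2| < 2ε, so |1/x − (1/2)| < ε.

δ = min(1, 2ε)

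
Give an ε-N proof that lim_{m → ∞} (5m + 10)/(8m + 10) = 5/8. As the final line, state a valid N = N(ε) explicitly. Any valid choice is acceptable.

N = (15/32)/ε

Fix ε > 0. For m ≥ 1, |(5m + 10)/(8m + 10) − (5/8)| = |30|/(8(8m + 10)) = 30/(8(8m + 10)).
Since 8m + 10 ≥ 8m for m ≥ 1, this is ≤ 30/(8·8m) = (15/32)/m.
So |(5m + 10)/(8m + 10) − (5/8)| < ε whenever m > (15/32)/ε.
Take N = (15/32)/ε. If m > N then |(5m + 10)/(8m + 10) − (5/8)| ≤ (15/32)/m < ε.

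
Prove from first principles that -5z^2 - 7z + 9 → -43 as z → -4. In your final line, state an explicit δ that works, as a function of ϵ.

Fix ϵ > 0. We want δ > 0 such that 0 < |z + 4| < δ implies |(-5z^2 - 7z + 9) + 43| < ϵ.
(-5z^2 - 7z + 9) + 43 = -5z^2 - 7z + 52 = (z + 4)(-5z + 13).
So |(-5z^2 - 7z + 9) + 43| = |z + 4|·|-5z + 13|.
Require δ ≤ 1. Then |z + 4| < 1 gives |z| < 5, and by the triangle inequality |-5z + 13| ≤ 5·5 + 13 = 38.
Hence |(-5z^2 - 7z + 9) + 43| ≤ 38|z + 4| < ϵ provided |z + 4| < ϵ/38.
Choosing δ = min(1, ϵ/38) ensures both conditions, hence |(-5z^2 - 7z + 9) + 43| < ϵ.

δ = min(1, ϵ/38)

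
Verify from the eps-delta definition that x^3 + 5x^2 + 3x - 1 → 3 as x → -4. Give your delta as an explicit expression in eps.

delta = min(2, eps/43)

Let eps > 0. We want delta > 0 such that 0 < |x + 4| < delta implies |(x^3 + 5x^2 + 3x - 1) − 3| < eps.
(x^3 + 5x^2 + 3x - 1) − 3 = x^3 + 5x^2 + 3x - 4 = (x + 4)(x^2 + x - 1).
So |(x^3 + 5x^2 + 3x - 1) − 3| = |x + 4|·|x^2 + x - 1|.
Assume first that |x + 4| < 2, so |x| < 6. Then |x^2 + x - 1| ≤ 6^2 + 6 + 1 = 43.
Hence |(x^3 + 5x^2 + 3x - 1) − 3| ≤ 43|x + 4| < eps provided |x + 4| < eps/43.
Choosing delta = min(2, eps/43) ensures both conditions, hence |(x^3 + 5x^2 + 3x - 1) − 3| < eps.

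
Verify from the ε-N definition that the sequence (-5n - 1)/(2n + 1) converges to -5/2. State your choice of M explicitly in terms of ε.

M = (3/4)/ε

Let ε > 0 be given. For n ≥ 1, |(-5n - 1)/(2n + 1) + 5/2| = |3|/(2(2n + 1)) = 3/(2(2n + 1)).
Since 2n + 1 ≥ 2n for n ≥ 1, this is ≤ 3/(2·2n) = (3/4)/n.
So |(-5n - 1)/(2n + 1) + 5/2| < ε whenever n > (3/4)/ε.
Take M = (3/4)/ε. If n > M then |(-5n - 1)/(2n + 1) + 5/2| ≤ (3/4)/n < ε.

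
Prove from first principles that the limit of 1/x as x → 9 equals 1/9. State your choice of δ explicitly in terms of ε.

Suppose ε > 0. We seek δ > 0 such that 0 < |x − 9| < δ implies |1/x − (1/9)| < ε.
|1/x − (1/9)| = |9 − x|/(9·|x|) = |x − 9|/(9|x|).
Restrict δ ≤ 9/2. Then |x − 9| < 9/2 gives |x| > 9/2, so 9|x| > 81/2.
Then |1/x − (1/9)| < |x − 9|/(81/2), which is < ε when |x − 9| < (81/2)ε.
Take δ = min(9/2, (81/2)ε). Then 0 < |x − 9| < δ gives both |x − 9| < 9/2 and |x − 9| < (81/2)ε, so |1/x − (1/9)| < ε.

δ = min(9/2, (81/2)ε)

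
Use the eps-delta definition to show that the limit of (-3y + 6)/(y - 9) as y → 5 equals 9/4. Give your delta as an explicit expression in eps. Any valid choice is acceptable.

delta = min(2, (8/21)eps)

Let eps > 0 be given. We want delta > 0 with 0 < |y − 5| < delta ⇒ |(-3y + 6)/(y - 9) − (9/4)| < eps.
Combining over a common denominator, (-3y + 6)/(y - 9) − (9/4) = [(-3y + 6)·(-4) − (-9)·(y - 9)] / [(-4)·(y - 9)] = 21(y − 5) / ((-4)(y - 9)).
So |(-3y + 6)/(y - 9) − (9/4)| = 21|y − 5| / (4·|y − 9|).
Restrict delta ≤ 2. Then |y − 5| < 2 gives |y − 9| = |(y − 5) + (-4)| ≥ 4 − 2 = 2.
Hence |(-3y + 6)/(y - 9) − (9/4)| < 21|y − 5|/(4·2) = (21/8)|y − 5|, which is < eps once |y − 5| < (8/21)eps.
Take delta = min(2, (8/21)eps). Then 0 < |y − 5| < delta forces both bounds, so |(-3y + 6)/(y - 9) − (9/4)| < eps.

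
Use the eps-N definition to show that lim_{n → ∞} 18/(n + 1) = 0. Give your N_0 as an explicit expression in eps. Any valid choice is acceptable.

Suppose eps > 0. For n ≥ 1, |18/(n + 1) − 0| = 18/(n + 1) ≤ 18/n.
We need 18/n < eps, i.e. n > 18/eps.
Take N_0 = 18/eps. If n > N_0 then |18/(n + 1)| ≤ 18/n < eps.

N_0 = 18/eps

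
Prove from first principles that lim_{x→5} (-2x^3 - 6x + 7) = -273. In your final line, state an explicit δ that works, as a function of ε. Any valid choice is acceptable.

Fix ε > 0. We want δ > 0 such that 0 < |x − 5| < δ implies |(-2x^3 - 6x + 7) + 273| < ε.
(-2x^3 - 6x + 7) + 273 = -2x^3 - 6x + 280 = (x − 5)(-2x^2 - 10x - 56).
So |(-2x^3 - 6x + 7) + 273| = |x − 5|·|-2x^2 - 10x - 56|.
Assume first that |x − 5| < 1, so |x| < 6. Then |-2x^2 - 10x - 56| ≤ 2·6^2 + 10·6 + 56 = 188.
Hence |(-2x^3 - 6x + 7) + 273| ≤ 188|x − 5| < ε provided |x − 5| < ε/188.
Take δ = min(1, ε/188). Then 0 < |x − 5| < δ gives both |x − 5| < 1 and |x − 5| < ε/188, so |(-2x^3 - 6x + 7) + 273| < ε.

δ = min(1, ε/188)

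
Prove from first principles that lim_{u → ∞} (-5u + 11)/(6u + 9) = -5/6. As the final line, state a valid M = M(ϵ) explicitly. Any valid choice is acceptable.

M = (37/12)/ϵ

Let ϵ > 0 be given. We seek M > 0 such that u > M implies |(-5u + 11)/(6u + 9) + 5/6| < ϵ.
(-5u + 11)/(6u + 9) + 5/6 = (6(-5u + 11) − (-5)(6u + 9)) / (6(6u + 9)) = 111/(6(6u + 9)).
For u > 0 we have 6u + 9 > 6u, so |(-5u + 11)/(6u + 9) + 5/6| = 111/(6(6u + 9)) < 111/(6·6u) = (37/12)/u.
Thus |(-5u + 11)/(6u + 9) + 5/6| < ϵ whenever u > (37/12)/ϵ.
Take M = (37/12)/ϵ. If u > M then |(-5u + 11)/(6u + 9) + 5/6| < (37/12)/u < ϵ.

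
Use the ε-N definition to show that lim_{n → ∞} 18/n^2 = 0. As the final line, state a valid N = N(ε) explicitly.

N = (18/ε)^{1/2}

Let ε > 0. For n ≥ 1, |18/n^2 − 0| = 18/n^2.
18/n^2 < ε ⇔ n^2 > 18/ε ⇔ n > (18/ε)^{1/2}.
Take N = (18/ε)^{1/2}. Then n > N implies 18/n^2 < ε.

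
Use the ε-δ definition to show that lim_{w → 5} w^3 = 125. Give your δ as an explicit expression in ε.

Let ε > 0. We seek δ > 0 with 0 < |w − 5| < δ ⇒ |w^3 − 125| < ε.
Factor: w^3 − 125 = (w − 5)(w^2 + 5w + 25), so |w^3 − 125| = |w − 5|·|w^2 + 5w + 25|.
Restrict δ ≤ 2. Then |w − 5| < 2 gives |w| < 7, so by the triangle inequality |w^2 + 5w + 25| ≤ 7^2 + 5·7 + 25 = 109.
Hence |w^3 − 125| ≤ 109|w − 5|, which is < ε once |w − 5| < ε/109.
Take δ = min(2, ε/109). If 0 < |w − 5| < δ then both bounds hold and |w^3 − 125| ≤ 109|w − 5| < 109·(ε/109) = ε.

δ = min(2, ε/109)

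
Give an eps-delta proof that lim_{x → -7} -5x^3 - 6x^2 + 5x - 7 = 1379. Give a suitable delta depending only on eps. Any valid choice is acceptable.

Let eps > 0. We want delta > 0 such that 0 < |x + 7| < delta implies |(-5x^3 - 6x^2 + 5x - 7) − 1379| < eps.
(-5x^3 - 6x^2 + 5x - 7) − 1379 = -5x^3 - 6x^2 + 5x - 1386 = (x + 7)(-5x^2 + 29x - 198).
So |(-5x^3 - 6x^2 + 5x - 7) − 1379| = |x + 7|·|-5x^2 + 29x - 198|.
Require delta ≤ 1. Then |x + 7| < 1 gives |x| < 8, and by the triangle inequality |-5x^2 + 29x - 198| ≤ 5·8^2 + 29·8 + 198 = 750.
Hence |(-5x^3 - 6x^2 + 5x - 7) − 1379| ≤ 750|x + 7| < eps provided |x + 7| < eps/750.
Take delta = min(1, eps/750). Then 0 < |x + 7| < delta gives both |x + 7| < 1 and |x + 7| < eps/750, so |(-5x^3 - 6x^2 + 5x - 7) − 1379| < eps.

delta = min(1, eps/750)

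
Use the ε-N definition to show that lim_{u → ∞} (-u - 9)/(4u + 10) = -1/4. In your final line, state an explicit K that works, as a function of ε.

Fix ε > 0. We seek K > 0 such that u > K implies |(-u - 9)/(4u + 10) + 1/4| < ε.
(-u - 9)/(4u + 10) + 1/4 = (4(-u - 9) − (-1)(4u + 10)) / (4(4u + 10)) = -26/(4(4u + 10)).
For u > 0 we have 4u + 10 > 4u, so |(-u - 9)/(4u + 10) + 1/4| = 26/(4(4u + 10)) < 26/(4·4u) = (13/8)/u.
Thus |(-u - 9)/(4u + 10) + 1/4| < ε whenever u > (13/8)/ε.
Take K = (13/8)/ε. If u > K then |(-u - 9)/(4u + 10) + 1/4| < (13/8)/u < ε.

K = (13/8)/ε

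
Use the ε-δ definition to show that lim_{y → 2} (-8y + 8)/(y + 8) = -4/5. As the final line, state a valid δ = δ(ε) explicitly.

Suppose ε > 0. We want δ > 0 with 0 < |y − 2| < δ ⇒ |(-8y + 8)/(y + 8) + 4/5| < ε.
Combining over a common denominator, (-8y + 8)/(y + 8) + 4/5 = [(-8y + 8)·10 − (-8)·(y + 8)] / [10·(y + 8)] = -72(y − 2) / (10(y + 8)).
So |(-8y + 8)/(y + 8) + 4/5| = 72|y − 2| / (10·|y + 8|).
Restrict δ ≤ 5. Then |y − 2| < 5 gives |y + 8| = |(y − 2) + 10| ≥ 10 − 5 = 5.
Hence |(-8y + 8)/(y + 8) + 4/5| < 72|y − 2|/(10·5) = (36/25)|y − 2|, which is < ε once |y − 2| < (25/36)ε.
Take δ = min(5, (25/36)ε). Then 0 < |y − 2| < δ forces both bounds, so |(-8y + 8)/(y + 8) + 4/5| < ε.

δ = min(5, (25/36)ε)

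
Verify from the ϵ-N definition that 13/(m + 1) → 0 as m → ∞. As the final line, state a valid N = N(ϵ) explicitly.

Suppose ϵ > 0. For m ≥ 1, |13/(m + 1) − 0| = 13/(m + 1) ≤ 13/m.
We need 13/m < ϵ, i.e. m > 13/ϵ.
Take N = 13/ϵ. If m > N then |13/(m + 1)| ≤ 13/m < ϵ.

N = 13/ϵ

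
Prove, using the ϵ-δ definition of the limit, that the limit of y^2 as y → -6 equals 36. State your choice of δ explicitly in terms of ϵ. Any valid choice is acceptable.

Let ϵ > 0 be given. We seek δ > 0 with 0 < |y + 6| < δ ⇒ |y^2 − 36| < ϵ.
Factor: y^2 − 36 = (y + 6)(y - 6), so |y^2 − 36| = |y + 6|·|y - 6|.
Restrict δ ≤ 1. Then |y + 6| < 1 gives |y| < 7, so by the triangle inequality |y - 6| ≤ 7 + 6 = 13.
Hence |y^2 − 36| ≤ 13|y + 6|, which is < ϵ once |y + 6| < ϵ/13.
Take δ = min(1, ϵ/13). If 0 < |y + 6| < δ then both bounds hold and |y^2 − 36| ≤ 13|y + 6| < 13·(ϵ/13) = ϵ.

δ = min(1, ϵ/13)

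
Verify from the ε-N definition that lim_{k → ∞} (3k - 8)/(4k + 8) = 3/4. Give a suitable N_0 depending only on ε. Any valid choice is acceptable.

N_0 = (7/2)/ε

Let ε > 0 be given. For k ≥ 1, |(3k - 8)/(4k + 8) − (3/4)| = |-56|/(4(4k + 8)) = 56/(4(4k + 8)).
Since 4k + 8 ≥ 4k for k ≥ 1, this is ≤ 56/(4·4k) = (7/2)/k.
So |(3k - 8)/(4k + 8) − (3/4)| < ε whenever k > (7/2)/ε.
Take N_0 = (7/2)/ε. If k > N_0 then |(3k - 8)/(4k + 8) − (3/4)| ≤ (7/2)/k < ε.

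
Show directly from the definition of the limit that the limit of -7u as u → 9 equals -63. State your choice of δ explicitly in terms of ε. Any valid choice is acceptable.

δ = ε/7

Fix ε > 0. We need δ > 0 so that 0 < |u − 9| < δ implies |(-7u) + 63| < ε.
Since (-7u) + 63 = -7(u − 9), we have |(-7u) + 63| = 7|u − 9|.
Thus it suffices that |u − 9| < ε/7.
Choosing δ = ε/7 gives |(-7u) + 63| = 7|u − 9| < ε whenever |u − 9| < δ.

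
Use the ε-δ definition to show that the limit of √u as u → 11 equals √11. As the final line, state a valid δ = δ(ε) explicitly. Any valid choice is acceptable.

Let ε > 0 be given. We want δ > 0 such that 0 < |u − 11| < δ implies |√u − √11| < ε.
Rationalise: √u − √11 = (u − 11)/(√u + √11), so |√u − √11| = |u − 11|/(√u + √11).
Restrict δ ≤ 11 so that |u − 11| < 11 forces u > 0, and then √u + √11 > √11.
Hence |√u − √11| < |u − 11|/√11, which is < ε once |u − 11| < √11·ε.
Take δ = min(11, √11·ε). If 0 < |u − 11| < δ then u > 0 and |√u − √11| < |u − 11|/√11 < ε.

δ = min(11, √11·ε)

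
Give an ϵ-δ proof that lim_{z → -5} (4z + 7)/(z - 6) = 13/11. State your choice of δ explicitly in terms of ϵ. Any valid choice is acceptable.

Suppose ϵ > 0. We want δ > 0 with 0 < |z + 5| < δ ⇒ |(4z + 7)/(z - 6) − (13/11)| < ϵ.
Combining over a common denominator, (4z + 7)/(z - 6) − (13/11) = [(4z + 7)·(-11) − (-13)·(z - 6)] / [(-11)·(z - 6)] = -31(z + 5) / ((-11)(z - 6)).
So |(4z + 7)/(z - 6) − (13/11)| = 31|z + 5| / (11·|z − 6|).
Require δ ≤ 11/2, so |z − 6| ≥ |-11| − |z + 5| > 11 − 11/2 = 11/2.
Hence |(4z + 7)/(z - 6) − (13/11)| < 31|z + 5|/(11·(11/2)) = (62/121)|z + 5|, which is < ϵ once |z + 5| < (121/62)ϵ.
Take δ = min(11/2, (121/62)ϵ). Then 0 < |z + 5| < δ forces both bounds, so |(4z + 7)/(z - 6) − (13/11)| < ϵ.

δ = min(11/2, (121/62)ϵ)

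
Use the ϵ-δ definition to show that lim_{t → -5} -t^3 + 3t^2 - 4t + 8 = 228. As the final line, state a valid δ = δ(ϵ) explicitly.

Suppose ϵ > 0. We want δ > 0 such that 0 < |t + 5| < δ implies |(-t^3 + 3t^2 - 4t + 8) − 228| < ϵ.
(-t^3 + 3t^2 - 4t + 8) − 228 = -t^3 + 3t^2 - 4t - 220 = (t + 5)(-t^2 + 8t - 44).
So |(-t^3 + 3t^2 - 4t + 8) − 228| = |t + 5|·|-t^2 + 8t - 44|.
Require δ ≤ 1. Then |t + 5| < 1 gives |t| < 6, and by the triangle inequality |-t^2 + 8t - 44| ≤ 6^2 + 8·6 + 44 = 128.
Hence |(-t^3 + 3t^2 - 4t + 8) − 228| ≤ 128|t + 5| < ϵ provided |t + 5| < ϵ/128.
Choosing δ = min(1, ϵ/128) ensures both conditions, hence |(-t^3 + 3t^2 - 4t + 8) − 228| < ϵ.

δ = min(1, ϵ/128)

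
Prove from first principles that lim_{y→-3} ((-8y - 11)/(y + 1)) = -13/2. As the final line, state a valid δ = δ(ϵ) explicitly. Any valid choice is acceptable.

δ = min(1, (2/3)ϵ)

Let ϵ > 0. We want δ > 0 with 0 < |y + 3| < δ ⇒ |(-8y - 11)/(y + 1) + 13/2| < ϵ.
Combining over a common denominator, (-8y - 11)/(y + 1) + 13/2 = [(-8y - 11)·(-2) − 13·(y + 1)] / [(-2)·(y + 1)] = 3(y + 3) / ((-2)(y + 1)).
So |(-8y - 11)/(y + 1) + 13/2| = 3|y + 3| / (2·|y + 1|).
Require δ ≤ 1, so |y + 1| ≥ |-2| − |y + 3| > 2 − 1 = 1.
Hence |(-8y - 11)/(y + 1) + 13/2| < 3|y + 3|/(2·1) = (3/2)|y + 3|, which is < ϵ once |y + 3| < (2/3)ϵ.
Take δ = min(1, (2/3)ϵ). Then 0 < |y + 3| < δ forces both bounds, so |(-8y - 11)/(y + 1) + 13/2| < ϵ.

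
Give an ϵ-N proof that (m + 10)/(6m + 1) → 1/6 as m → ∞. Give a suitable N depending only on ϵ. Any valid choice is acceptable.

N = (59/36)/ϵ

Fix ϵ > 0. For m ≥ 1, |(m + 10)/(6m + 1) − (1/6)| = |59|/(6(6m + 1)) = 59/(6(6m + 1)).
Since 6m + 1 ≥ 6m for m ≥ 1, this is ≤ 59/(6·6m) = (59/36)/m.
So |(m + 10)/(6m + 1) − (1/6)| < ϵ whenever m > (59/36)/ϵ.
Take N = (59/36)/ϵ. If m > N then |(m + 10)/(6m + 1) − (1/6)| ≤ (59/36)/m < ϵ.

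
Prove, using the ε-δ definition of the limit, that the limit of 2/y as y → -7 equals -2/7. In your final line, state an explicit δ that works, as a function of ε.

δ = min(7/2, (49/4)ε)

Suppose ε > 0. We seek δ > 0 such that 0 < |y + 7| < δ implies |2/y + 2/7| < ε.
|2/y + 2/7| = 2·|-7 − y|/(7·|y|) = 2|y + 7|/(7|y|).
Restrict δ ≤ 7/2. Then |y + 7| < 7/2 gives |y| > 7/2, so 7|y| > 49/2.
Then |2/y + 2/7| < 2|y + 7|/(49/2), which is < ε when |y + 7| < (49/4)ε.
Take δ = min(7/2, (49/4)ε). Then 0 < |y + 7| < δ gives both |y + 7| < 7/2 and |y + 7| < (49/4)ε, so |2/y + 2/7| < ε.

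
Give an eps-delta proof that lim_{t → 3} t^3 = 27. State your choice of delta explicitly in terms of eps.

Suppose eps > 0. We seek delta > 0 with 0 < |t − 3| < delta ⇒ |t^3 − 27| < eps.
Factor: t^3 − 27 = (t − 3)(t^2 + 3t + 9), so |t^3 − 27| = |t − 3|·|t^2 + 3t + 9|.
Impose delta ≤ 1 so that |t| < 4; then |t^2 + 3t + 9| ≤ 37.
Hence |t^3 − 27| ≤ 37|t − 3|, which is < eps once |t − 3| < eps/37.
Take delta = min(1, eps/37). If 0 < |t − 3| < delta then both bounds hold and |t^3 − 27| ≤ 37|t − 3| < 37·(eps/37) = eps.

delta = min(1, eps/37)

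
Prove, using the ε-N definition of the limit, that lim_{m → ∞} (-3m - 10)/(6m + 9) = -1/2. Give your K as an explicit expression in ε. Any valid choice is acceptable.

K = (11/12)/ε

Let ε > 0. For m ≥ 1, |(-3m - 10)/(6m + 9) + 1/2| = |-33|/(6(6m + 9)) = 33/(6(6m + 9)).
Since 6m + 9 ≥ 6m for m ≥ 1, this is ≤ 33/(6·6m) = (11/12)/m.
So |(-3m - 10)/(6m + 9) + 1/2| < ε whenever m > (11/12)/ε.
Take K = (11/12)/ε. If m > K then |(-3m - 10)/(6m + 9) + 1/2| ≤ (11/12)/m < ε.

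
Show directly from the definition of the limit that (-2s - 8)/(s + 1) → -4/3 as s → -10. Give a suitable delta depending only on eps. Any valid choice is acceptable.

delta = min(9/2, (27/4)eps)

Suppose eps > 0. We want delta > 0 with 0 < |s + 10| < delta ⇒ |(-2s - 8)/(s + 1) + 4/3| < eps.
Combining over a common denominator, (-2s - 8)/(s + 1) + 4/3 = [(-2s - 8)·(-9) − 12·(s + 1)] / [(-9)·(s + 1)] = 6(s + 10) / ((-9)(s + 1)).
So |(-2s - 8)/(s + 1) + 4/3| = 6|s + 10| / (9·|s + 1|).
Require delta ≤ 9/2, so |s + 1| ≥ |-9| − |s + 10| > 9 − 9/2 = 9/2.
Hence |(-2s - 8)/(s + 1) + 4/3| < 6|s + 10|/(9·(9/2)) = (4/27)|s + 10|, which is < eps once |s + 10| < (27/4)eps.
Take delta = min(9/2, (27/4)eps). Then 0 < |s + 10| < delta forces both bounds, so |(-2s - 8)/(s + 1) + 4/3| < eps.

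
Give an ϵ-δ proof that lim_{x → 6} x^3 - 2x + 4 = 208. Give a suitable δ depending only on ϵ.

Fix ϵ > 0. We want δ > 0 such that 0 < |x − 6| < δ implies |(x^3 - 2x + 4) − 208| < ϵ.
(x^3 - 2x + 4) − 208 = x^3 - 2x - 204 = (x − 6)(x^2 + 6x + 34).
So |(x^3 - 2x + 4) − 208| = |x − 6|·|x^2 + 6x + 34|.
Assume first that |x − 6| < 1, so |x| < 7. Then |x^2 + 6x + 34| ≤ 7^2 + 6·7 + 34 = 125.
Hence |(x^3 - 2x + 4) − 208| ≤ 125|x − 6| < ϵ provided |x − 6| < ϵ/125.
Take δ = min(1, ϵ/125). Then 0 < |x − 6| < δ gives both |x − 6| < 1 and |x − 6| < ϵ/125, so |(x^3 - 2x + 4) − 208| < ϵ.

δ = min(1, ϵ/125)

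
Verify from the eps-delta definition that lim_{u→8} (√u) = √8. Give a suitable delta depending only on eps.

Let eps > 0. We want delta > 0 such that 0 < |u − 8| < delta implies |√u − √8| < eps.
Rationalise: √u − √8 = (u − 8)/(√u + √8), so |√u − √8| = |u − 8|/(√u + √8).
Restrict delta ≤ 8 so that |u − 8| < 8 forces u > 0, and then √u + √8 > √8.
Hence |√u − √8| < |u − 8|/√8, which is < eps once |u − 8| < √8·eps.
Take delta = min(8, √8·eps). If 0 < |u − 8| < delta then u > 0 and |√u − √8| < |u − 8|/√8 < eps.

delta = min(8, √8·eps)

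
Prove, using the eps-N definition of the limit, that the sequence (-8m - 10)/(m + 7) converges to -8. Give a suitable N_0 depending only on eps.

N_0 = 46/eps

Fix eps > 0. For m ≥ 1, |(-8m - 10)/(m + 7) + 8| = |46|/((m + 7)) = 46/((m + 7)).
Since m + 7 ≥ m for m ≥ 1, this is ≤ 46/(m) = 46/m.
So |(-8m - 10)/(m + 7) + 8| < eps whenever m > 46/eps.
Take N_0 = 46/eps. If m > N_0 then |(-8m - 10)/(m + 7) + 8| ≤ 46/m < eps.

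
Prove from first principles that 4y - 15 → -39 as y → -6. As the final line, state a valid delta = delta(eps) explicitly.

delta = eps/4

Let eps > 0. We need delta > 0 so that 0 < |y + 6| < delta implies |(4y - 15) + 39| < eps.
|(4y - 15) + 39| = |4y + 24| = 4|y + 6|.
So 4|y + 6| < eps exactly when |y + 6| < eps/4.
Take delta = eps/4. If 0 < |y + 6| < delta then |(4y - 15) + 39| = 4|y + 6| < 4·(eps/4) = eps.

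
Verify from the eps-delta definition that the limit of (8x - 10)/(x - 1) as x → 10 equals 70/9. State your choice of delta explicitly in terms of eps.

Suppose eps > 0. We want delta > 0 with 0 < |x − 10| < delta ⇒ |(8x - 10)/(x - 1) − (70/9)| < eps.
Combining over a common denominator, (8x - 10)/(x - 1) − (70/9) = [(8x - 10)·9 − 70·(x - 1)] / [9·(x - 1)] = 2(x − 10) / (9(x - 1)).
So |(8x - 10)/(x - 1) − (70/9)| = 2|x − 10| / (9·|x − 1|).
Require delta ≤ 9/2, so |x − 1| ≥ |9| − |x − 10| > 9 − 9/2 = 9/2.
Hence |(8x - 10)/(x - 1) − (70/9)| < 2|x − 10|/(9·(9/2)) = (4/81)|x − 10|, which is < eps once |x − 10| < (81/4)eps.
Take delta = min(9/2, (81/4)eps). Then 0 < |x − 10| < delta forces both bounds, so |(8x - 10)/(x - 1) − (70/9)| < eps.

delta = min(9/2, (81/4)eps)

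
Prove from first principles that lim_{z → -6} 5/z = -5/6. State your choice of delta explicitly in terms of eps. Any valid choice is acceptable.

delta = min(3, (18/5)eps)

Let eps > 0 be given. We seek delta > 0 such that 0 < |z + 6| < delta implies |5/z + 5/6| < eps.
|5/z + 5/6| = 5·|-6 − z|/(6·|z|) = 5|z + 6|/(6|z|).
Require delta ≤ 3 so that |z| > 6 − 3 = 3, hence 6|z| > 18.
Then |5/z + 5/6| < 5|z + 6|/18, which is < eps when |z + 6| < (18/5)eps.
Take delta = min(3, (18/5)eps). Then 0 < |z + 6| < delta gives both |z + 6| < 3 and |z + 6| < (18/5)eps, so |5/z + 5/6| < eps.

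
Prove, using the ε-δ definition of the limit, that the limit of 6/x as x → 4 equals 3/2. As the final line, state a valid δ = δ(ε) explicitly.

δ = min(2, (4/3)ε)

Let ε > 0 be given. We seek δ > 0 such that 0 < |x − 4| < δ implies |6/x − (3/2)| < ε.
|6/x − (3/2)| = 6·|4 − x|/(4·|x|) = 6|x − 4|/(4|x|).
Restrict δ ≤ 2. Then |x − 4| < 2 gives |x| > 2, so 4|x| > 8.
Then |6/x − (3/2)| < 6|x − 4|/8, which is < ε when |x − 4| < (4/3)ε.
Take δ = min(2, (4/3)ε). Then 0 < |x − 4| < δ gives both |x − 4| < 2 and |x − 4| < (4/3)ε, so |6/x − (3/2)| < ε.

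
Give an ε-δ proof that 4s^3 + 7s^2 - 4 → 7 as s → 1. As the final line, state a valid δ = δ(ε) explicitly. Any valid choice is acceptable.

Let ε > 0. We want δ > 0 such that 0 < |s − 1| < δ implies |(4s^3 + 7s^2 - 4) − 7| < ε.
(4s^3 + 7s^2 - 4) − 7 = 4s^3 + 7s^2 - 11 = (s − 1)(4s^2 + 11s + 11).
So |(4s^3 + 7s^2 - 4) − 7| = |s − 1|·|4s^2 + 11s + 11|.
Assume first that |s − 1| < 1, so |s| < 2. Then |4s^2 + 11s + 11| ≤ 4·2^2 + 11·2 + 11 = 49.
Hence |(4s^3 + 7s^2 - 4) − 7| ≤ 49|s − 1| < ε provided |s − 1| < ε/49.
Choosing δ = min(1, ε/49) ensures both conditions, hence |(4s^3 + 7s^2 - 4) − 7| < ε.

δ = min(1, ε/49)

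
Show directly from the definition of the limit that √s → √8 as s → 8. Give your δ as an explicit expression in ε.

δ = min(8, √8·ε)

Suppose ε > 0. We want δ > 0 such that 0 < |s − 8| < δ implies |√s − √8| < ε.
Multiplying by the conjugate, |√s − √8| = |s − 8|/(√s + √8).
Restrict δ ≤ 8 so that |s − 8| < 8 forces s > 0, and then √s + √8 > √8.
Hence |√s − √8| < |s − 8|/√8, which is < ε once |s − 8| < √8·ε.
Take δ = min(8, √8·ε). If 0 < |s − 8| < δ then s > 0 and |√s − √8| < |s − 8|/√8 < ε.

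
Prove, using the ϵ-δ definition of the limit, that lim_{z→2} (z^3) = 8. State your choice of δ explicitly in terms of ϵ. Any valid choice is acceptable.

Fix ϵ > 0. We seek δ > 0 with 0 < |z − 2| < δ ⇒ |z^3 − 8| < ϵ.
Factor: z^3 − 8 = (z − 2)(z^2 + 2z + 4), so |z^3 − 8| = |z − 2|·|z^2 + 2z + 4|.
Impose δ ≤ 2 so that |z| < 4; then |z^2 + 2z + 4| ≤ 28.
Hence |z^3 − 8| ≤ 28|z − 2|, which is < ϵ once |z − 2| < ϵ/28.
Take δ = min(2, ϵ/28). If 0 < |z − 2| < δ then both bounds hold and |z^3 − 8| ≤ 28|z − 2| < 28·(ϵ/28) = ϵ.

δ = min(2, ϵ/28)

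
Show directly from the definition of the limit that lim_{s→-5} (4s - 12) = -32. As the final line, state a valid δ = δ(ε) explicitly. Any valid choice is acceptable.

Let ε > 0 be given. We need δ > 0 so that 0 < |s + 5| < δ implies |(4s - 12) + 32| < ε.
Since (4s - 12) + 32 = 4(s + 5), we have |(4s - 12) + 32| = 4|s + 5|.
So 4|s + 5| < ε exactly when |s + 5| < ε/4.
Choosing δ = ε/4 gives |(4s - 12) + 32| = 4|s + 5| < ε whenever |s + 5| < δ.

δ = ε/4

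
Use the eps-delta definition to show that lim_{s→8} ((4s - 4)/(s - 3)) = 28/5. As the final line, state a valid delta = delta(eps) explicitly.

delta = min(5/2, (25/16)eps)

Fix eps > 0. We want delta > 0 with 0 < |s − 8| < delta ⇒ |(4s - 4)/(s - 3) − (28/5)| < eps.
Combining over a common denominator, (4s - 4)/(s - 3) − (28/5) = [(4s - 4)·5 − 28·(s - 3)] / [5·(s - 3)] = -8(s − 8) / (5(s - 3)).
So |(4s - 4)/(s - 3) − (28/5)| = 8|s − 8| / (5·|s − 3|).
Restrict delta ≤ 5/2. Then |s − 8| < 5/2 gives |s − 3| = |(s − 8) + 5| ≥ 5 − 5/2 = 5/2.
Hence |(4s - 4)/(s - 3) − (28/5)| < 8|s − 8|/(5·(5/2)) = (16/25)|s − 8|, which is < eps once |s − 8| < (25/16)eps.
Take delta = min(5/2, (25/16)eps). Then 0 < |s − 8| < delta forces both bounds, so |(4s - 4)/(s - 3) − (28/5)| < eps.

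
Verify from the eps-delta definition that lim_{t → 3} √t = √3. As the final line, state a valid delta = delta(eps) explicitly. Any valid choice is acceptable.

delta = min(3, √3·eps)

Let eps > 0 be given. We want delta > 0 such that 0 < |t − 3| < delta implies |√t − √3| < eps.
Multiplying by the conjugate, |√t − √3| = |t − 3|/(√t + √3).
Restrict delta ≤ 3 so that |t − 3| < 3 forces t > 0, and then √t + √3 > √3.
Hence |√t − √3| < |t − 3|/√3, which is < eps once |t − 3| < √3·eps.
Take delta = min(3, √3·eps). If 0 < |t − 3| < delta then t > 0 and |√t − √3| < |t − 3|/√3 < eps.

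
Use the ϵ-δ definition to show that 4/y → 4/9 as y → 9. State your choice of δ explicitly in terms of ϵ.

δ = min(9/2, (81/8)ϵ)

Let ϵ > 0 be given. We seek δ > 0 such that 0 < |y − 9| < δ implies |4/y − (4/9)| < ϵ.
|4/y − (4/9)| = 4·|9 − y|/(9·|y|) = 4|y − 9|/(9|y|).
Restrict δ ≤ 9/2. Then |y − 9| < 9/2 gives |y| > 9/2, so 9|y| > 81/2.
Then |4/y − (4/9)| < 4|y − 9|/(81/2), which is < ϵ when |y − 9| < (81/8)ϵ.
Take δ = min(9/2, (81/8)ϵ). Then 0 < |y − 9| < δ gives both |y − 9| < 9/2 and |y − 9| < (81/8)ϵ, so |4/y − (4/9)| < ϵ.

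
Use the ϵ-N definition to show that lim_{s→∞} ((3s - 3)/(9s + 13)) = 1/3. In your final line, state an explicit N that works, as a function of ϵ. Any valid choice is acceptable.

N = (22/27)/ϵ

Let ϵ > 0. We seek N > 0 such that s > N implies |(3s - 3)/(9s + 13) − (1/3)| < ϵ.
(3s - 3)/(9s + 13) − (1/3) = (9(3s - 3) − 3(9s + 13)) / (9(9s + 13)) = -66/(9(9s + 13)).
For s > 0 we have 9s + 13 > 9s, so |(3s - 3)/(9s + 13) − (1/3)| = 66/(9(9s + 13)) < 66/(9·9s) = (22/27)/s.
Thus |(3s - 3)/(9s + 13) − (1/3)| < ϵ whenever s > (22/27)/ϵ.
Take N = (22/27)/ϵ. If s > N then |(3s - 3)/(9s + 13) − (1/3)| < (22/27)/s < ϵ.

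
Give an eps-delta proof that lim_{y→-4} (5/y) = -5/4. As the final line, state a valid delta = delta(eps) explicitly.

Fix eps > 0. We seek delta > 0 such that 0 < |y + 4| < delta implies |5/y + 5/4| < eps.
|5/y + 5/4| = 5·|-4 − y|/(4·|y|) = 5|y + 4|/(4|y|).
Require delta ≤ 2 so that |y| > 4 − 2 = 2, hence 4|y| > 8.
Then |5/y + 5/4| < 5|y + 4|/8, which is < eps when |y + 4| < (8/5)eps.
Take delta = min(2, (8/5)eps). Then 0 < |y + 4| < delta gives both |y + 4| < 2 and |y + 4| < (8/5)eps, so |5/y + 5/4| < eps.

delta = min(2, (8/5)eps)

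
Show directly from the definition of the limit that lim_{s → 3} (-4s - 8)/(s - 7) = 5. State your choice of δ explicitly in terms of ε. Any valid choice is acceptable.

δ = min(2, (2/9)ε)

Suppose ε > 0. We want δ > 0 with 0 < |s − 3| < δ ⇒ |(-4s - 8)/(s - 7) − 5| < ε.
Combining over a common denominator, (-4s - 8)/(s - 7) − 5 = [(-4s - 8)·(-4) − (-20)·(s - 7)] / [(-4)·(s - 7)] = 36(s − 3) / ((-4)(s - 7)).
So |(-4s - 8)/(s - 7) − 5| = 36|s − 3| / (4·|s − 7|).
Require δ ≤ 2, so |s − 7| ≥ |-4| − |s − 3| > 4 − 2 = 2.
Hence |(-4s - 8)/(s - 7) − 5| < 36|s − 3|/(4·2) = (9/2)|s − 3|, which is < ε once |s − 3| < (2/9)ε.
Take δ = min(2, (2/9)ε). Then 0 < |s − 3| < δ forces both bounds, so |(-4s - 8)/(s - 7) − 5| < ε.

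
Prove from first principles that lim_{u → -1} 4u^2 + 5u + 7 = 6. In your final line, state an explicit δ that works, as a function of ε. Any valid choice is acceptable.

Let ε > 0. We want δ > 0 such that 0 < |u + 1| < δ implies |(4u^2 + 5u + 7) − 6| < ε.
(4u^2 + 5u + 7) − 6 = 4u^2 + 5u + 1 = (u + 1)(4u + 1).
So |(4u^2 + 5u + 7) − 6| = |u + 1|·|4u + 1|.
Assume first that |u + 1| < 2, so |u| < 3. Then |4u + 1| ≤ 4·3 + 1 = 13.
Hence |(4u^2 + 5u + 7) − 6| ≤ 13|u + 1| < ε provided |u + 1| < ε/13.
Take δ = min(2, ε/13). Then 0 < |u + 1| < δ gives both |u + 1| < 2 and |u + 1| < ε/13, so |(4u^2 + 5u + 7) − 6| < ε.

δ = min(2, ε/13)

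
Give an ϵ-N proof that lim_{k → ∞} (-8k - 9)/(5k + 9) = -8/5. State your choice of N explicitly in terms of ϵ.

Fix ϵ > 0. For k ≥ 1, |(-8k - 9)/(5k + 9) + 8/5| = |27|/(5(5k + 9)) = 27/(5(5k + 9)).
Since 5k + 9 ≥ 5k for k ≥ 1, this is ≤ 27/(5·5k) = (27/25)/k.
So |(-8k - 9)/(5k + 9) + 8/5| < ϵ whenever k > (27/25)/ϵ.
Take N = (27/25)/ϵ. If k > N then |(-8k - 9)/(5k + 9) + 8/5| ≤ (27/25)/k < ϵ.

N = (27/25)/ϵ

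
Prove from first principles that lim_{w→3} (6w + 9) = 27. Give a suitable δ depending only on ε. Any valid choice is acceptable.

Let ε > 0. We need δ > 0 so that 0 < |w − 3| < δ implies |(6w + 9) − 27| < ε.
Since (6w + 9) − 27 = 6(w − 3), we have |(6w + 9) − 27| = 6|w − 3|.
So 6|w − 3| < ε exactly when |w − 3| < ε/6.
Take δ = ε/6. If 0 < |w − 3| < δ then |(6w + 9) − 27| = 6|w − 3| < 6·(ε/6) = ε.

δ = ε/6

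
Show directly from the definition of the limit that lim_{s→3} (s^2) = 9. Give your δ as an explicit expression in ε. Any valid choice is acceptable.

Suppose ε > 0. We seek δ > 0 with 0 < |s − 3| < δ ⇒ |s^2 − 9| < ε.
Factor: s^2 − 9 = (s − 3)(s + 3), so |s^2 − 9| = |s − 3|·|s + 3|.
Impose δ ≤ 2 so that |s| < 5; then |s + 3| ≤ 8.
Hence |s^2 − 9| ≤ 8|s − 3|, which is < ε once |s − 3| < ε/8.
Take δ = min(2, ε/8). If 0 < |s − 3| < δ then both bounds hold and |s^2 − 9| ≤ 8|s − 3| < 8·(ε/8) = ε.

δ = min(2, ε/8)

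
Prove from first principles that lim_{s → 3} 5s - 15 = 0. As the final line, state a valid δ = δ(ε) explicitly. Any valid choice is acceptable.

δ = ε/5

Let ε > 0 be given. We need δ > 0 so that 0 < |s − 3| < δ implies |(5s - 15)| < ε.
|(5s - 15)| = |5s - 15| = 5|s − 3|.
Thus it suffices that |s − 3| < ε/5.
Take δ = ε/5. If 0 < |s − 3| < δ then |(5s - 15)| = 5|s − 3| < 5·(ε/5) = ε.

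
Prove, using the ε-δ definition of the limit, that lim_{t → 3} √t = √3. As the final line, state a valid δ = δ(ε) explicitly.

Suppose ε > 0. We want δ > 0 such that 0 < |t − 3| < δ implies |√t − √3| < ε.
Rationalise: √t − √3 = (t − 3)/(√t + √3), so |√t − √3| = |t − 3|/(√t + √3).
Restrict δ ≤ 3 so that |t − 3| < 3 forces t > 0, and then √t + √3 > √3.
Hence |√t − √3| < |t − 3|/√3, which is < ε once |t − 3| < √3·ε.
Take δ = min(3, √3·ε). If 0 < |t − 3| < δ then t > 0 and |√t − √3| < |t − 3|/√3 < ε.

δ = min(3, √3·ε)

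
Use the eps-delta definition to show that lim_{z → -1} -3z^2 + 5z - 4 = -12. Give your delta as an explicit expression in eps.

Suppose eps > 0. We want delta > 0 such that 0 < |z + 1| < delta implies |(-3z^2 + 5z - 4) + 12| < eps.
(-3z^2 + 5z - 4) + 12 = -3z^2 + 5z + 8 = (z + 1)(-3z + 8).
So |(-3z^2 + 5z - 4) + 12| = |z + 1|·|-3z + 8|.
Require delta ≤ 1. Then |z + 1| < 1 gives |z| < 2, and by the triangle inequality |-3z + 8| ≤ 3·2 + 8 = 14.
Hence |(-3z^2 + 5z - 4) + 12| ≤ 14|z + 1| < eps provided |z + 1| < eps/14.
Choosing delta = min(1, eps/14) ensures both conditions, hence |(-3z^2 + 5z - 4) + 12| < eps.

delta = min(1, eps/14)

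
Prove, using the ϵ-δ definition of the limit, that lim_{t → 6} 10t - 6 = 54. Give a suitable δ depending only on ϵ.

Let ϵ > 0 be given. We need δ > 0 so that 0 < |t − 6| < δ implies |(10t - 6) − 54| < ϵ.
|(10t - 6) − 54| = |10t - 60| = 10|t − 6|.
Thus it suffices that |t − 6| < ϵ/10.
Take δ = ϵ/10. If 0 < |t − 6| < δ then |(10t - 6) − 54| = 10|t − 6| < 10·(ϵ/10) = ϵ.

δ = ϵ/10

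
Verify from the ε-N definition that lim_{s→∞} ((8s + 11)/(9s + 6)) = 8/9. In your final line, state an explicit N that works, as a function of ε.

N = (17/27)/ε

Fix ε > 0. We seek N > 0 such that s > N implies |(8s + 11)/(9s + 6) − (8/9)| < ε.
(8s + 11)/(9s + 6) − (8/9) = (9(8s + 11) − 8(9s + 6)) / (9(9s + 6)) = 51/(9(9s + 6)).
For s > 0 we have 9s + 6 > 9s, so |(8s + 11)/(9s + 6) − (8/9)| = 51/(9(9s + 6)) < 51/(9·9s) = (17/27)/s.
Thus |(8s + 11)/(9s + 6) − (8/9)| < ε whenever s > (17/27)/ε.
Take N = (17/27)/ε. If s > N then |(8s + 11)/(9s + 6) − (8/9)| < (17/27)/s < ε.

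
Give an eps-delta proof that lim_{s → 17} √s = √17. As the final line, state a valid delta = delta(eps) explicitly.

delta = min(17, √17·eps)

Let eps > 0 be given. We want delta > 0 such that 0 < |s − 17| < delta implies |√s − √17| < eps.
Rationalise: √s − √17 = (s − 17)/(√s + √17), so |√s − √17| = |s − 17|/(√s + √17).
Restrict delta ≤ 17 so that |s − 17| < 17 forces s > 0, and then √s + √17 > √17.
Hence |√s − √17| < |s − 17|/√17, which is < eps once |s − 17| < √17·eps.
Take delta = min(17, √17·eps). If 0 < |s − 17| < delta then s > 0 and |√s − √17| < |s − 17|/√17 < eps.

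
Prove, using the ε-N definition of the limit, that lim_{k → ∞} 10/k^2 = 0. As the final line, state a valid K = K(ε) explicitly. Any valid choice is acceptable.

K = (10/ε)^{1/2}

Suppose ε > 0. For k ≥ 1, |10/k^2 − 0| = 10/k^2.
10/k^2 < ε ⇔ k^2 > 10/ε ⇔ k > (10/ε)^{1/2}.
Take K = (10/ε)^{1/2}. Then k > K implies 10/k^2 < ε.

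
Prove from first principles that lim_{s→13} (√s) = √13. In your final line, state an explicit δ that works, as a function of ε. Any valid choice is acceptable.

δ = min(13, √13·ε)

Suppose ε > 0. We want δ > 0 such that 0 < |s − 13| < δ implies |√s − √13| < ε.
Rationalise: √s − √13 = (s − 13)/(√s + √13), so |√s − √13| = |s − 13|/(√s + √13).
Restrict δ ≤ 13 so that |s − 13| < 13 forces s > 0, and then √s + √13 > √13.
Hence |√s − √13| < |s − 13|/√13, which is < ε once |s − 13| < √13·ε.
Take δ = min(13, √13·ε). If 0 < |s − 13| < δ then s > 0 and |√s − √13| < |s − 13|/√13 < ε.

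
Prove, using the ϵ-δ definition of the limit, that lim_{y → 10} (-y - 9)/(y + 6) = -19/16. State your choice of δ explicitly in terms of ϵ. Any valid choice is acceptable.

Let ϵ > 0. We want δ > 0 with 0 < |y − 10| < δ ⇒ |(-y - 9)/(y + 6) + 19/16| < ϵ.
Combining over a common denominator, (-y - 9)/(y + 6) + 19/16 = [(-y - 9)·16 − (-19)·(y + 6)] / [16·(y + 6)] = 3(y − 10) / (16(y + 6)).
So |(-y - 9)/(y + 6) + 19/16| = 3|y − 10| / (16·|y + 6|).
Require δ ≤ 8, so |y + 6| ≥ |16| − |y − 10| > 16 − 8 = 8.
Hence |(-y - 9)/(y + 6) + 19/16| < 3|y − 10|/(16·8) = (3/128)|y − 10|, which is < ϵ once |y − 10| < (128/3)ϵ.
Take δ = min(8, (128/3)ϵ). Then 0 < |y − 10| < δ forces both bounds, so |(-y - 9)/(y + 6) + 19/16| < ϵ.

δ = min(8, (128/3)ϵ)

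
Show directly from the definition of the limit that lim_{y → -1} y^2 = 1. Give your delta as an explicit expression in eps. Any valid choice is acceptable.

Let eps > 0. We seek delta > 0 with 0 < |y + 1| < delta ⇒ |y^2 − 1| < eps.
Factor: y^2 − 1 = (y + 1)(y - 1), so |y^2 − 1| = |y + 1|·|y - 1|.
Restrict delta ≤ 1. Then |y + 1| < 1 gives |y| < 2, so by the triangle inequality |y - 1| ≤ 2 + 1 = 3.
Hence |y^2 − 1| ≤ 3|y + 1|, which is < eps once |y + 1| < eps/3.
Take delta = min(1, eps/3). If 0 < |y + 1| < delta then both bounds hold and |y^2 − 1| ≤ 3|y + 1| < 3·(eps/3) = eps.

delta = min(1, eps/3)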